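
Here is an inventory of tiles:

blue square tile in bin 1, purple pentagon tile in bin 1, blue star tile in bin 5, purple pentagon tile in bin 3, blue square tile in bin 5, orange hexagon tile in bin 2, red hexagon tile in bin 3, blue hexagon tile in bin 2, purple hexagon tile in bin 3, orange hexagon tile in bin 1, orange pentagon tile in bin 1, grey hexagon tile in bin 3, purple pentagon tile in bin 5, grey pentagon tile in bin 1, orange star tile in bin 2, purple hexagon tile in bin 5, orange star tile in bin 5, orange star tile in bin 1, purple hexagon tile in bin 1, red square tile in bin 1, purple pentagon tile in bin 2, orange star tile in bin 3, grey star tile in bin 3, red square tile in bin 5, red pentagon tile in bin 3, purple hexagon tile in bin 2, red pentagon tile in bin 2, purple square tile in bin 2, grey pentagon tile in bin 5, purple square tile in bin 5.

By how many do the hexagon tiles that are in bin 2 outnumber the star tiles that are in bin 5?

1

hexagon tiles in bin 2: 3.
star tiles in bin 5: 2.
3 − 2 = 1.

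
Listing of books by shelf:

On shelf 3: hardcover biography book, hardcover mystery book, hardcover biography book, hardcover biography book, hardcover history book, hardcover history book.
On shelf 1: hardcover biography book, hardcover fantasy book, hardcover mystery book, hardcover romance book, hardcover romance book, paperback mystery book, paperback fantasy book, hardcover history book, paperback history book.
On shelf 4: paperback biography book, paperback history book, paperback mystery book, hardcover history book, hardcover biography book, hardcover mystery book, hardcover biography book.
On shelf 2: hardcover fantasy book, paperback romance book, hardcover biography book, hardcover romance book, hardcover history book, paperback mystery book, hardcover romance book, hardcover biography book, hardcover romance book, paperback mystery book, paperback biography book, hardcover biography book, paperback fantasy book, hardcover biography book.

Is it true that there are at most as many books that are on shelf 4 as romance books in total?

There are 7 books on shelf 4.
There are 6 romance books.
The claim requires 7 ≤ 6, which does not hold.

False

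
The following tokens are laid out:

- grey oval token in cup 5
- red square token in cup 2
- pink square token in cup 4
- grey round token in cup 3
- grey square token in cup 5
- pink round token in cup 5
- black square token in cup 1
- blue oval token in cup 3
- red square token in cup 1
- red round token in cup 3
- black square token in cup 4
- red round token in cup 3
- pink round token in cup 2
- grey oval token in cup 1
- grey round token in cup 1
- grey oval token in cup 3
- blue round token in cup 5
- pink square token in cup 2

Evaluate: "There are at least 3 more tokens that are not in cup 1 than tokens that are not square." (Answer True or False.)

tokens that are not in cup 1: 14.
tokens that are not square: 11.
The claim requires 14 − 11 = 3 ≥ 3, which holds.

True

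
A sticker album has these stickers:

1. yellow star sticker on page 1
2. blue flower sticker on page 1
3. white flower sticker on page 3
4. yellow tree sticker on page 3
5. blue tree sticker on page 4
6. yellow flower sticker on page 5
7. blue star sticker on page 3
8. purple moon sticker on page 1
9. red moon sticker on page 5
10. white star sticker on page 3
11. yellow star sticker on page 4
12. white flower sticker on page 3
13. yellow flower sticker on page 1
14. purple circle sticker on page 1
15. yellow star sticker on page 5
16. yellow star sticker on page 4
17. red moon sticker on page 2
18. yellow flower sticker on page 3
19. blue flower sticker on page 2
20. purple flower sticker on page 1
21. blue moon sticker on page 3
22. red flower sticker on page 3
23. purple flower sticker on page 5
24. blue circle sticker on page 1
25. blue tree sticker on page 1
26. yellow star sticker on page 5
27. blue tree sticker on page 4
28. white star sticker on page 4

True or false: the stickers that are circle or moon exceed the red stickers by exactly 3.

There are 6 stickers that are circle or moon.
There are 3 red stickers.
The claim requires 6 − 3 (= 3) to equal 3, which holds.

True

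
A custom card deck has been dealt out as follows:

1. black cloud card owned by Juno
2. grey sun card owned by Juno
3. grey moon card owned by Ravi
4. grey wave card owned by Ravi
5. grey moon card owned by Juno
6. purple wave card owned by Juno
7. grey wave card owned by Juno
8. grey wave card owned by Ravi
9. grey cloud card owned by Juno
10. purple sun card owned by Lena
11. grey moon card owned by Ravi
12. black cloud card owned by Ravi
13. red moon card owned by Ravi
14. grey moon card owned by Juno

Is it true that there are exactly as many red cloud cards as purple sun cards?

False

red cloud cards: 0.
purple sun cards: 1.
The claim requires 0 = 1, which does not hold.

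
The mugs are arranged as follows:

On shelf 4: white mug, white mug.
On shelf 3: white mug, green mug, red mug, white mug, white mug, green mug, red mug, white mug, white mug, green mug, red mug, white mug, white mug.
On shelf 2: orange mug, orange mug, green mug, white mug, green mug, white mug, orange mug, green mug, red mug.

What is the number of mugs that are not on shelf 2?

Total mugs: 24; with the excluded value: 9; remaining 24 − 9 = 15.

15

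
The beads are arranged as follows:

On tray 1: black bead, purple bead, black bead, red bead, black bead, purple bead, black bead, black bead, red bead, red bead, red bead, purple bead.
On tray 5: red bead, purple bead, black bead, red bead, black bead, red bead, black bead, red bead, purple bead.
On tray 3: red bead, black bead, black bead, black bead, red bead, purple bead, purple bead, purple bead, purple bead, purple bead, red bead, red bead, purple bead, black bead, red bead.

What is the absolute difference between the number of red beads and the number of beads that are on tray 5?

red beads: 13. beads on tray 5: 9.
|13 − 9| = 13 − 9 = 4.

4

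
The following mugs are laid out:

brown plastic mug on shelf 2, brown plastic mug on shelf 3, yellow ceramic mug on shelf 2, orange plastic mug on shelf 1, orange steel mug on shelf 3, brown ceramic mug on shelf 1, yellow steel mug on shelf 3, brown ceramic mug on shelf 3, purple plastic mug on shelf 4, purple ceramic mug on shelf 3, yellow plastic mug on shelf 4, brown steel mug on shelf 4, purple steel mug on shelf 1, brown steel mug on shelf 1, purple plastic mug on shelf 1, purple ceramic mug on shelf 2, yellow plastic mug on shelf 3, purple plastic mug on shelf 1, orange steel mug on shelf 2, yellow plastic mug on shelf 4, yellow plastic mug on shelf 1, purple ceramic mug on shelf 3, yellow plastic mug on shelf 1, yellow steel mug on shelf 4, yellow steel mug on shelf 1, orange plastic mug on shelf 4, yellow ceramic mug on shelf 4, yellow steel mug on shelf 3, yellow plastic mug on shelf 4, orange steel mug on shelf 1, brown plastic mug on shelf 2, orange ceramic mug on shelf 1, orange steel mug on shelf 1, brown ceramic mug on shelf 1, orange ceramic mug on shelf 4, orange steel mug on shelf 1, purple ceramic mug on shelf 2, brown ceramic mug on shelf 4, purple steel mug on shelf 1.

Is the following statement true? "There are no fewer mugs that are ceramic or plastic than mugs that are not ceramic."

False

There are 26 mugs that are ceramic or plastic.
There are 27 mugs that are not ceramic.
The claim requires 26 ≥ 27, which does not hold.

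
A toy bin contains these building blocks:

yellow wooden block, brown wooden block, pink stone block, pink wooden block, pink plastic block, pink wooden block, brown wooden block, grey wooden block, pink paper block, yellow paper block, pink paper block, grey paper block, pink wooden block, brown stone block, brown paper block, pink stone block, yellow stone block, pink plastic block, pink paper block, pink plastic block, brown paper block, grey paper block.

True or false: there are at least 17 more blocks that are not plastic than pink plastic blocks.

|blocks that are not plastic| = 19.
|pink plastic blocks| = 3.
The claim requires 19 − 3 = 16 ≥ 17, which does not hold.

False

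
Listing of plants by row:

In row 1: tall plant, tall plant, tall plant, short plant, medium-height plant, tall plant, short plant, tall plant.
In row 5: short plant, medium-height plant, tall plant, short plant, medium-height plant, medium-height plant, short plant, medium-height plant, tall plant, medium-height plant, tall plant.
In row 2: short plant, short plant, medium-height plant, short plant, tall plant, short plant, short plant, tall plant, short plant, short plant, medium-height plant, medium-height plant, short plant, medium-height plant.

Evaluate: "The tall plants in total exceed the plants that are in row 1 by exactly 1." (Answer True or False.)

False

There are 10 tall plants.
There are 8 plants in row 1.
The claim requires 10 − 8 (= 2) to equal 1, which does not hold.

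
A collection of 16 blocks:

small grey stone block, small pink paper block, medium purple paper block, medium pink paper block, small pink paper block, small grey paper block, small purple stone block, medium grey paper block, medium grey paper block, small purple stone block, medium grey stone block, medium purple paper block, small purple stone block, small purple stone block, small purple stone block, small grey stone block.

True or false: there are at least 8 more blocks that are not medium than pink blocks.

False

blocks that are not medium: 10.
pink blocks: 3.
The claim requires 10 − 3 = 7 ≥ 8, which does not hold.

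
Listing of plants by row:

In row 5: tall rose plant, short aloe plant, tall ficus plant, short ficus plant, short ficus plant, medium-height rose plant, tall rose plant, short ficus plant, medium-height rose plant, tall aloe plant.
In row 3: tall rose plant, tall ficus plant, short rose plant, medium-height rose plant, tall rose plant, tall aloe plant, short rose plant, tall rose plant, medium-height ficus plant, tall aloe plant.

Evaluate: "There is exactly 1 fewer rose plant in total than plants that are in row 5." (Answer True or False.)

False

|rose plants| = 10.
|plants in row 5| = 10.
The claim requires 10 − 10 (= 0) to equal 1, which does not hold.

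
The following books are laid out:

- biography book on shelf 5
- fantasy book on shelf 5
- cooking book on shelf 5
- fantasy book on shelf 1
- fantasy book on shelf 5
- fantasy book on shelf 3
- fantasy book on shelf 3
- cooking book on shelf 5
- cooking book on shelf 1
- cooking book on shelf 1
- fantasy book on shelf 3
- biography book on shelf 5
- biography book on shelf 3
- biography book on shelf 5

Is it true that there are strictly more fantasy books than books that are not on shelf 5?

|fantasy books| = 6.
|books that are not on shelf 5| = 7.
The claim requires 6 > 7, which does not hold.

False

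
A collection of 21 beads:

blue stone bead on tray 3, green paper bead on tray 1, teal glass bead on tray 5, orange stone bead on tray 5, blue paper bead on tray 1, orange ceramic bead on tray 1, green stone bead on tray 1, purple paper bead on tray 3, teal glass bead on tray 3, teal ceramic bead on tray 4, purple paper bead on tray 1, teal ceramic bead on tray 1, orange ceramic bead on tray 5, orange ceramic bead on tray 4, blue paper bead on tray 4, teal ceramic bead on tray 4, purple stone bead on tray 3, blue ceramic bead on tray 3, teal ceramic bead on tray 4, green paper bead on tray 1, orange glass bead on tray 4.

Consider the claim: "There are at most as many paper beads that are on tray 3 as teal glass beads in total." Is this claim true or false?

There is 1 paper bead on tray 3.
There are 2 teal glass beads.
The claim requires 1 ≤ 2, which holds.

True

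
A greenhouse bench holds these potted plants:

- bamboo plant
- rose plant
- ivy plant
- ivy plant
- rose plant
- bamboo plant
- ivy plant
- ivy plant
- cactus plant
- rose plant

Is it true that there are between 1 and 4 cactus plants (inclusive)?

True

There is 1 cactus plant.
The claim requires 1 ≤ 1 ≤ 4, which holds.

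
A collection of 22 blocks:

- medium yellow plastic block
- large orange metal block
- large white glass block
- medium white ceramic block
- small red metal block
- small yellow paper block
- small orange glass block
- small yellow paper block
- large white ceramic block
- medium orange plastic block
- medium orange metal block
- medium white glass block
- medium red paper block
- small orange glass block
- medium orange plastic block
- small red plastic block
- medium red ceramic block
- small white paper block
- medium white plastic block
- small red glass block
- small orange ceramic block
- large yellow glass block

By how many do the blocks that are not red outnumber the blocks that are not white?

1

blocks that are not red: 17.
blocks that are not white: 16.
17 − 16 = 1.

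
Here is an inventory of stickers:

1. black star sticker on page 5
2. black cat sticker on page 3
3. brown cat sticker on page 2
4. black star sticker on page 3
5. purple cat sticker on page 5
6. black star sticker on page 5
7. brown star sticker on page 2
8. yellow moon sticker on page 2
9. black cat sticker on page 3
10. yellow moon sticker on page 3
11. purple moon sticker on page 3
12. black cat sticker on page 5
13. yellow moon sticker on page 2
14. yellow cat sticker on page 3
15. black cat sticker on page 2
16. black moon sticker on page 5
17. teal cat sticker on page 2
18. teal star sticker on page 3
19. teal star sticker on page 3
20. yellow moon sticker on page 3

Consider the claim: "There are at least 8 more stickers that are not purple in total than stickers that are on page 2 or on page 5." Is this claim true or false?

False

|stickers that are not purple| = 18.
|stickers on page 2 or on page 5| = 11.
The claim requires 18 − 11 = 7 ≥ 8, which does not hold.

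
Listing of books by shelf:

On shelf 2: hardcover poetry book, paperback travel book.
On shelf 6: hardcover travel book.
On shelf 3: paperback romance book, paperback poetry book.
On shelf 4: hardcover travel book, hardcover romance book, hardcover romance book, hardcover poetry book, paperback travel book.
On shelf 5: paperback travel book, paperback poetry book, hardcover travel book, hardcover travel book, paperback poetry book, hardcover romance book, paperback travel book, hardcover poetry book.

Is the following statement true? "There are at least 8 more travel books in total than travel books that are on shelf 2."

travel books: 8.
travel books on shelf 2: 1.
The claim requires 8 − 1 = 7 ≥ 8, which does not hold.

False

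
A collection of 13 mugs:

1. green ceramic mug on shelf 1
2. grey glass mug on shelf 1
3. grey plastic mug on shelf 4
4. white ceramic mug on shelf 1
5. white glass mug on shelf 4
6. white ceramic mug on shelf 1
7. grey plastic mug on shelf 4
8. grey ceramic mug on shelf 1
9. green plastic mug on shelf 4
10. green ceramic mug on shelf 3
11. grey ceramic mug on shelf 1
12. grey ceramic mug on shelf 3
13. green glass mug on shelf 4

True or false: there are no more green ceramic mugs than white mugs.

True

green ceramic mugs: 2.
white mugs: 3.
The claim requires 2 ≤ 3, which holds.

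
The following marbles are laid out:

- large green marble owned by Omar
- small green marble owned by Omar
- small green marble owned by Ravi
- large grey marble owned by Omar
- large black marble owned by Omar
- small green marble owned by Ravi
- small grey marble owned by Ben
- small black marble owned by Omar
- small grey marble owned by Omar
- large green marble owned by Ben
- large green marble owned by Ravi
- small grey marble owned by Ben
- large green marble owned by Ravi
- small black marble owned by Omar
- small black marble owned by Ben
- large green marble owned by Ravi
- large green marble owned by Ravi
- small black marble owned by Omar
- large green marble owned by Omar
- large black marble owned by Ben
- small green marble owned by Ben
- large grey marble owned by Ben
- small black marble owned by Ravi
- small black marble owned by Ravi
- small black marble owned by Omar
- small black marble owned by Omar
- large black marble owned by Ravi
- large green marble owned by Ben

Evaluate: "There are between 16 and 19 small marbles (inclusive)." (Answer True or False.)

small marbles: 15.
The claim requires 16 ≤ 15 ≤ 19, which does not hold.

False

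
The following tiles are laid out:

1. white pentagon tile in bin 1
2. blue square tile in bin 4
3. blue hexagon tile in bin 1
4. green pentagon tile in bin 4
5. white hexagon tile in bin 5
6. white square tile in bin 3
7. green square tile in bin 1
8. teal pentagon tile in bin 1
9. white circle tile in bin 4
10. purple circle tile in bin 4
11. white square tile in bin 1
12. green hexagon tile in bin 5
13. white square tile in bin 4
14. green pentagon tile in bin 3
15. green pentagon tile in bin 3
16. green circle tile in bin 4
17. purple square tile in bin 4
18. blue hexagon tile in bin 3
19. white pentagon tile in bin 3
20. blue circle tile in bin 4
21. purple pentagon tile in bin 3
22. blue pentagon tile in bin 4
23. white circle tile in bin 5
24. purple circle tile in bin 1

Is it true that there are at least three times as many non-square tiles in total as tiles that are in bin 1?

|non-square tiles| = 18.
|tiles in bin 1| = 6.
The claim requires 18 ≥ 3 × 6 = 18, which holds.

True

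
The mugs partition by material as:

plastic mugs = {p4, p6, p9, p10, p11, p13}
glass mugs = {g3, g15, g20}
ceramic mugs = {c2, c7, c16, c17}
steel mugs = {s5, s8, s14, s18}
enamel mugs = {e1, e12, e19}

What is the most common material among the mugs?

Counts by material: plastic 6, steel 4, ceramic 4, glass 3, enamel 3.
The maximum is 6, held uniquely by plastic.

plastic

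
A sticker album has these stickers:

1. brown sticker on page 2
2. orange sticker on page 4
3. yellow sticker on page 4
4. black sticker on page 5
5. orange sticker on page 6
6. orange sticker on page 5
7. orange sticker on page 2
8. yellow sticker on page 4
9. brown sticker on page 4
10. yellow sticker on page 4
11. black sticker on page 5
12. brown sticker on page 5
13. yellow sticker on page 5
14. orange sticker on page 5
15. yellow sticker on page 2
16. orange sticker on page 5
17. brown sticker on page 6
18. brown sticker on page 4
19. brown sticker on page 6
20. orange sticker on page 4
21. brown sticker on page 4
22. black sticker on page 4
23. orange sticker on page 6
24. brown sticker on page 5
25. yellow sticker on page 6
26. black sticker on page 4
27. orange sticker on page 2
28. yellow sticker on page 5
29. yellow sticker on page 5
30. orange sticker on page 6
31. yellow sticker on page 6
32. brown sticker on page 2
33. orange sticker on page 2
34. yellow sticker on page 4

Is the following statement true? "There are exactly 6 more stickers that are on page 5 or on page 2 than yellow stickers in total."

|stickers on page 5 or on page 2| = 16.
|yellow stickers| = 10.
The claim requires 16 − 10 (= 6) to equal 6, which holds.

True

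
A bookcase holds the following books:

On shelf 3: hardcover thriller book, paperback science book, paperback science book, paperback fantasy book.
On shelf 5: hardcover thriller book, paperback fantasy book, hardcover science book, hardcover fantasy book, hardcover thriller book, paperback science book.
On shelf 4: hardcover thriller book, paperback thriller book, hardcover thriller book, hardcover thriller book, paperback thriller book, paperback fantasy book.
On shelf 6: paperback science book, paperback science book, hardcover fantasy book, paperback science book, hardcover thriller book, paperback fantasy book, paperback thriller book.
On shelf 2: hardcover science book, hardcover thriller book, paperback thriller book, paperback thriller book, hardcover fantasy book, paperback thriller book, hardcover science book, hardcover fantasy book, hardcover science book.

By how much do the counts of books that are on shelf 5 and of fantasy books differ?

2

books on shelf 5: 6. fantasy books: 8.
|6 − 8| = 8 − 6 = 2.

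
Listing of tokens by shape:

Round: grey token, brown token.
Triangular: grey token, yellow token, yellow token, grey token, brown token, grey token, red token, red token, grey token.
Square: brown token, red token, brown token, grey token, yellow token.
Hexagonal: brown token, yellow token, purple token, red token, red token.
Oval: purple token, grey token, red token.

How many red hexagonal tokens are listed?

2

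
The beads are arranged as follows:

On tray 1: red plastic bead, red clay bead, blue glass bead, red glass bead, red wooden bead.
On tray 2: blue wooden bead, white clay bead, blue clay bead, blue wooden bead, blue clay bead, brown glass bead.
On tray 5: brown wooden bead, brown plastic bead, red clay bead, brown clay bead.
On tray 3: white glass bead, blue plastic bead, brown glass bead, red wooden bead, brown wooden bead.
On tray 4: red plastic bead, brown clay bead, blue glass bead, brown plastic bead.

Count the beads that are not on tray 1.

Total beads: 24; with the excluded value: 5; remaining 24 − 5 = 19.

19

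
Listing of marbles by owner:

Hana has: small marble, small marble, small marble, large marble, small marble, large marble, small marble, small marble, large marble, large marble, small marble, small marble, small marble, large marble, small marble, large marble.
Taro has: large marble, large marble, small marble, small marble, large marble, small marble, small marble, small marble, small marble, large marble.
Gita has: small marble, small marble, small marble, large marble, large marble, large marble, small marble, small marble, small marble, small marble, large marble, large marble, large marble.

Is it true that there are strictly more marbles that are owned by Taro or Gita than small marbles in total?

Count of marbles owned by Taro or Gita: 23.
There are 23 small marbles.
The claim requires 23 > 23, which does not hold.

False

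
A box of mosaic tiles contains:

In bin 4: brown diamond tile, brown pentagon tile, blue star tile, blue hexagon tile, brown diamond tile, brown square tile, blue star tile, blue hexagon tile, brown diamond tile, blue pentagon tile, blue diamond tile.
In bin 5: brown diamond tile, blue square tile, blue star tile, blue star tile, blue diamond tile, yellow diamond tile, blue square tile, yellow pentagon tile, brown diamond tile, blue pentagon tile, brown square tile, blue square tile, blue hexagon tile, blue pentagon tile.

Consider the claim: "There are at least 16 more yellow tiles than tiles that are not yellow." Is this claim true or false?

False

There are 2 yellow tiles.
There are 23 tiles that are not yellow.
The claim requires 2 − 23 = -21 ≥ 16, which does not hold.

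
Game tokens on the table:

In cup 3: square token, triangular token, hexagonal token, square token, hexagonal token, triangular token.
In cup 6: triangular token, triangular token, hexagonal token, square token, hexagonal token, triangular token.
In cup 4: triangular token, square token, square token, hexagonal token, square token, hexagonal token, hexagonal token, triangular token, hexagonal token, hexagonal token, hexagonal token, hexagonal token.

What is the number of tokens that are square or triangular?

square: 6; triangular: 7; together 6 + 7 = 13.

13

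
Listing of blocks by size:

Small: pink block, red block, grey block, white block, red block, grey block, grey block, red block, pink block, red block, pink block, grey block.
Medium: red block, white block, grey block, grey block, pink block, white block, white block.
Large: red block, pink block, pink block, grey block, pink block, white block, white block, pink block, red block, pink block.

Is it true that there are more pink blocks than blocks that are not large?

False

There are 9 pink blocks.
There are 19 blocks that are not large.
The claim requires 9 > 19, which does not hold.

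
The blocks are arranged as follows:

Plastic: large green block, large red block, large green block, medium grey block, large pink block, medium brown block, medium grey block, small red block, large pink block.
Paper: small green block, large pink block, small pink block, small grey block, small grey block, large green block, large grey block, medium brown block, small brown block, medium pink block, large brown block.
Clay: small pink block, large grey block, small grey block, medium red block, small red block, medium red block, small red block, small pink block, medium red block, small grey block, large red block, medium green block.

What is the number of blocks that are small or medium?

21

medium: 9; small: 12; together 9 + 12 = 21.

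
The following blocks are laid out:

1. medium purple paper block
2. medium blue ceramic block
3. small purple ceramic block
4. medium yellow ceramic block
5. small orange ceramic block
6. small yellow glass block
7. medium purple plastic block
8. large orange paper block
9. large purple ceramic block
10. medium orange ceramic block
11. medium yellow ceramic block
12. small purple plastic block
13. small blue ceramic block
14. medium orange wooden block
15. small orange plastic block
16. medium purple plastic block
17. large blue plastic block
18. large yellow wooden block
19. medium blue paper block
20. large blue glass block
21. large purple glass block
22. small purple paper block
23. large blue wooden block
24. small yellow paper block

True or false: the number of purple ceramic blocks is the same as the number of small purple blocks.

purple ceramic blocks: 2.
small purple blocks: 3.
The claim requires 2 = 3, which does not hold.

False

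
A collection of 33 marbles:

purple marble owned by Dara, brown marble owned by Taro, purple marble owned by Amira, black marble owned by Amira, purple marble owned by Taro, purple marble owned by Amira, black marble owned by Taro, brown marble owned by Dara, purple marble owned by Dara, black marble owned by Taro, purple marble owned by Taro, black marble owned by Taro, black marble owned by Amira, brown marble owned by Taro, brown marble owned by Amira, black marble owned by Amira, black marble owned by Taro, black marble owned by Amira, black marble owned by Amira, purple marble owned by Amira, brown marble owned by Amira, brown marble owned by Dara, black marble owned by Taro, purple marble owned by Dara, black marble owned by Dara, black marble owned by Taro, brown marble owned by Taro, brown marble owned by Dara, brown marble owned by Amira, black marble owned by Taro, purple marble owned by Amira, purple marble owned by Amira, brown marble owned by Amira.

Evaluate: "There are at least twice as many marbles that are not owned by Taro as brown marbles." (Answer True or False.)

True

marbles that are not owned by Taro: 21.
brown marbles: 10.
The claim requires 21 ≥ 2 × 10 = 20, which holds.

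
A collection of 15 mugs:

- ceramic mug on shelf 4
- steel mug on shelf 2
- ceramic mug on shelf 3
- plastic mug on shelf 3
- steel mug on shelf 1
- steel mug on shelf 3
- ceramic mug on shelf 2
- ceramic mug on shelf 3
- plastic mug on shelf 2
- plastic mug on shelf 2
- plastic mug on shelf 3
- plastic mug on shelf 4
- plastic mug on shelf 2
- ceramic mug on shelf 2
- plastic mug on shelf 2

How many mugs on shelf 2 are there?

7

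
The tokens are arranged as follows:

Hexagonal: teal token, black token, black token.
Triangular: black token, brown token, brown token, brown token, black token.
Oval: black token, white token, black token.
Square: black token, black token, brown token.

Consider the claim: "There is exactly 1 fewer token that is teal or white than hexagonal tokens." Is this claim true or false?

True

tokens that are teal or white: 2.
hexagonal tokens: 3.
The claim requires 3 − 2 (= 1) to equal 1, which holds.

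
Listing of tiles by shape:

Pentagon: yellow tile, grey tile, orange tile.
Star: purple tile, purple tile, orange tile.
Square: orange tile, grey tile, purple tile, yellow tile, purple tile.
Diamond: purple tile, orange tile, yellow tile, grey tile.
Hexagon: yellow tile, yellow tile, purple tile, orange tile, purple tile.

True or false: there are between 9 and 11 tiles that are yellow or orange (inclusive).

|tiles that are yellow or orange| = 10.
The claim requires 9 ≤ 10 ≤ 11, which holds.

True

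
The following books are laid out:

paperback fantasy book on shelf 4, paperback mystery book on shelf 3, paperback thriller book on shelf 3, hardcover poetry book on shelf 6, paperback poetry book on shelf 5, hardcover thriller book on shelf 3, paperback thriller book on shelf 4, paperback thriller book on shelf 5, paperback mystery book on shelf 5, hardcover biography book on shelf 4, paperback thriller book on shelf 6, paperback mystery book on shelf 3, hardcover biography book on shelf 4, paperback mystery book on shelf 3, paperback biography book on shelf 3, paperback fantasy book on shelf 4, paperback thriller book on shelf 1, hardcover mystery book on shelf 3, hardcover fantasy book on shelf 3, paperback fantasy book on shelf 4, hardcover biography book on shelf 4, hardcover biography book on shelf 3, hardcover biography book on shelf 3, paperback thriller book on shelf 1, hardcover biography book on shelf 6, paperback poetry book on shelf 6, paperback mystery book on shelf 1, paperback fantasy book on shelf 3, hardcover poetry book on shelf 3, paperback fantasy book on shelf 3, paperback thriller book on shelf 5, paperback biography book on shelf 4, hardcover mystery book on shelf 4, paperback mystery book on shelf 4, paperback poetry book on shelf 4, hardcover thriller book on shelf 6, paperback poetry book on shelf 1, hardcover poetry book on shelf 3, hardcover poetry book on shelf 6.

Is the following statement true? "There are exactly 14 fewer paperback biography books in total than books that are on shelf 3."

There are 2 paperback biography books.
There are 14 books on shelf 3.
The claim requires 14 − 2 (= 12) to equal 14, which does not hold.

False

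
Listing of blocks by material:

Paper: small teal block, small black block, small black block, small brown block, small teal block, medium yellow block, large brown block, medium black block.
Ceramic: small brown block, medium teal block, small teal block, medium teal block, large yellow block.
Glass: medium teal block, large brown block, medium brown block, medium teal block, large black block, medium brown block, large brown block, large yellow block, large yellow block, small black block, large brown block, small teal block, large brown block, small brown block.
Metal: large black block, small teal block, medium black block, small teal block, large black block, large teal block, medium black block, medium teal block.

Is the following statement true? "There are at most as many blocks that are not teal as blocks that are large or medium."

There are 23 blocks that are not teal.
There are 23 blocks that are large or medium.
The claim requires 23 ≤ 23, which holds.

True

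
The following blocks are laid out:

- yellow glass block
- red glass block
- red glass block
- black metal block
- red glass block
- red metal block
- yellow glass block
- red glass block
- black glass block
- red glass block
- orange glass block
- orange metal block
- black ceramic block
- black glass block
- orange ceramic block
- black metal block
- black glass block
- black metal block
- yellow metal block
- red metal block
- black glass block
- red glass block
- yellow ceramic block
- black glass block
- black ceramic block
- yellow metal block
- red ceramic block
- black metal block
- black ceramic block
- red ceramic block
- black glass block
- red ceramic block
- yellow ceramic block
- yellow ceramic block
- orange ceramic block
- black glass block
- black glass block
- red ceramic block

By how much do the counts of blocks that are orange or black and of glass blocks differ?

2

blocks that are orange or black: 19. glass blocks: 17.
|19 − 17| = 19 − 17 = 2.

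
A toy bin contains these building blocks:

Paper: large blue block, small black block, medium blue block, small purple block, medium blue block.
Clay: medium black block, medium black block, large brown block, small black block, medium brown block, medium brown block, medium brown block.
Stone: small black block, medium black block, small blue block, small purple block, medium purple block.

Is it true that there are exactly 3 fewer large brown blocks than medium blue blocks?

|large brown blocks| = 1.
|medium blue blocks| = 2.
The claim requires 2 − 1 (= 1) to equal 3, which does not hold.

False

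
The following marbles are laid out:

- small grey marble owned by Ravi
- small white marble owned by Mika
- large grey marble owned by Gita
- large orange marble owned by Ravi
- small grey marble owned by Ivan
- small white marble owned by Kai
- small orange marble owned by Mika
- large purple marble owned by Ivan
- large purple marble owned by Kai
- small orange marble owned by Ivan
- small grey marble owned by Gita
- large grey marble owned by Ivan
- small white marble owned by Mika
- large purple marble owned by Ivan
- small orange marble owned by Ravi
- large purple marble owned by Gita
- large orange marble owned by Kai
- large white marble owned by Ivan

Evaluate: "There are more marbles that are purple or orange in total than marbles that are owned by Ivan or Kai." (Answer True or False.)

False

|marbles that are purple or orange| = 9.
|marbles owned by Ivan or Kai| = 9.
The claim requires 9 > 9, which does not hold.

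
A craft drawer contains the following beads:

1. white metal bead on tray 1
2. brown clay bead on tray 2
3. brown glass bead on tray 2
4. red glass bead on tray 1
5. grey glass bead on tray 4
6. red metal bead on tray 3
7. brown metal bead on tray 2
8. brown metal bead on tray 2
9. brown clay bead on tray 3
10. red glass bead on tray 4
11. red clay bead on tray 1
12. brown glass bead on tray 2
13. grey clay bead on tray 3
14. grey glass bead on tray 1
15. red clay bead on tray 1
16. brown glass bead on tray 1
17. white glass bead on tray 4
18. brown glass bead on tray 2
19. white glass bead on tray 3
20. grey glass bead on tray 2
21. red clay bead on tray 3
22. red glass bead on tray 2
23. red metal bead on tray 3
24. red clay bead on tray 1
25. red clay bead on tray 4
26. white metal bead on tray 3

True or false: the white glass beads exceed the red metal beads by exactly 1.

False

There are 2 white glass beads.
There are 2 red metal beads.
The claim requires 2 − 2 (= 0) to equal 1, which does not hold.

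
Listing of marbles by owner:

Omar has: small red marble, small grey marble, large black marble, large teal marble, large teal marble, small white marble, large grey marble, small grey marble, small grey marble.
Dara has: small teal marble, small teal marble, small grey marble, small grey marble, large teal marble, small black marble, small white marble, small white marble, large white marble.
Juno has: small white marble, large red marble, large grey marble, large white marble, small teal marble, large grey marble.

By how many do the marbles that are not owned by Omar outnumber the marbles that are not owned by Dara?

0

marbles that are not owned by Omar: 15.
marbles that are not owned by Dara: 15.
15 − 15 = 0.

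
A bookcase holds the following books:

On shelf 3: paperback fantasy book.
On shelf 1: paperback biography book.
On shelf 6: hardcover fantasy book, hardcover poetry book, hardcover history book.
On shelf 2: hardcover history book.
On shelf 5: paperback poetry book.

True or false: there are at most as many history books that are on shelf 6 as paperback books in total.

True

There is 1 history book on shelf 6.
There are 3 paperback books.
The claim requires 1 ≤ 3, which holds.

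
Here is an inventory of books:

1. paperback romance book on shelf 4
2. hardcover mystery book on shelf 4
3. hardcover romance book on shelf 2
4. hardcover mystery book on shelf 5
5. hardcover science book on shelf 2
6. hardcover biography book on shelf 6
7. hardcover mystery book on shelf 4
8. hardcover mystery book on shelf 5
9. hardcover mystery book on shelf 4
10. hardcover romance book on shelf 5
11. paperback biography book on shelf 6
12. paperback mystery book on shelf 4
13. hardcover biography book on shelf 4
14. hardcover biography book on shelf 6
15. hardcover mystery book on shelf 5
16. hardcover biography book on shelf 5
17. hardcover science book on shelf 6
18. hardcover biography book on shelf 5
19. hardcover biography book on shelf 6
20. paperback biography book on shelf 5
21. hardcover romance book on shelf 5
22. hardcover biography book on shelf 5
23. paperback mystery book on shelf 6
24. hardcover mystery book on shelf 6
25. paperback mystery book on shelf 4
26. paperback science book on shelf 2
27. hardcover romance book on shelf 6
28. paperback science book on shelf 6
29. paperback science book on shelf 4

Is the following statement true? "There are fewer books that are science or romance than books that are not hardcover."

|books that are science or romance| = 10.
|books that are not hardcover| = 9.
The claim requires 10 < 9, which does not hold.

False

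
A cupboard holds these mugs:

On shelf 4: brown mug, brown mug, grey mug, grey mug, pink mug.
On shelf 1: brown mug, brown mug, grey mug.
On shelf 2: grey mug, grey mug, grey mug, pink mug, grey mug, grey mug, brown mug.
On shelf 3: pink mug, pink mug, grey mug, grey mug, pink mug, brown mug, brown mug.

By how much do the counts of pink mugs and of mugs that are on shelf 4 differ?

0

pink mugs: 5. mugs on shelf 4: 5.
|5 − 5| = 5 − 5 = 0.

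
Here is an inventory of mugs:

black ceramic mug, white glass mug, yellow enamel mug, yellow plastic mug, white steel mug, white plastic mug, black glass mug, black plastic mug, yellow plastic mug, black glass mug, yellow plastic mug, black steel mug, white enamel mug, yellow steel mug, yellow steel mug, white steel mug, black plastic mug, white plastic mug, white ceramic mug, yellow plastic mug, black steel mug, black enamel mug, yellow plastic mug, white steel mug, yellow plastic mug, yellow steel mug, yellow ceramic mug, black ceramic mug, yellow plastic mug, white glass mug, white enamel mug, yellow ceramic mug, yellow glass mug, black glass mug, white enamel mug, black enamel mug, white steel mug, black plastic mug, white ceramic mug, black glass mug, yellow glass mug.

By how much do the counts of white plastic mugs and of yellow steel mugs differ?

1

white plastic mugs: 2. yellow steel mugs: 3.
|2 − 3| = 3 − 2 = 1.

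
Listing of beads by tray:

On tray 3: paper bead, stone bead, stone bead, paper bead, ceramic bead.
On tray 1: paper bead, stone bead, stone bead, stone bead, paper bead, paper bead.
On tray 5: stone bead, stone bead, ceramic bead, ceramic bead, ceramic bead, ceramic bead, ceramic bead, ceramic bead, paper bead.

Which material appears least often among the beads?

paper

Counts by material: stone 7, ceramic 7, paper 6.
The minimum is 6, held uniquely by paper.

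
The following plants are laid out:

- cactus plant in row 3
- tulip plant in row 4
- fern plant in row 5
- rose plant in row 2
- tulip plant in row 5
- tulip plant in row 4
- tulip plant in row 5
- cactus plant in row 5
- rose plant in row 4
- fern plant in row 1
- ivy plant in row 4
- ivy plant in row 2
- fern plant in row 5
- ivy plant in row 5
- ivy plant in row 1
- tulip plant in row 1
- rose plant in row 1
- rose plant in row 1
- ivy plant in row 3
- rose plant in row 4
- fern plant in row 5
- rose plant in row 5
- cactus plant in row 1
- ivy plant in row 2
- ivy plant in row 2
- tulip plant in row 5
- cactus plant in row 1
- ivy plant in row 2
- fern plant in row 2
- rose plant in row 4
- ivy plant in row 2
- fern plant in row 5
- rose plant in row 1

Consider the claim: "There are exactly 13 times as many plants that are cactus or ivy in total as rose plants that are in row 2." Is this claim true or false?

True

There are 13 plants that are cactus or ivy.
There is 1 rose plant in row 2.
The claim requires 13 = 13 × 1 = 13, which holds.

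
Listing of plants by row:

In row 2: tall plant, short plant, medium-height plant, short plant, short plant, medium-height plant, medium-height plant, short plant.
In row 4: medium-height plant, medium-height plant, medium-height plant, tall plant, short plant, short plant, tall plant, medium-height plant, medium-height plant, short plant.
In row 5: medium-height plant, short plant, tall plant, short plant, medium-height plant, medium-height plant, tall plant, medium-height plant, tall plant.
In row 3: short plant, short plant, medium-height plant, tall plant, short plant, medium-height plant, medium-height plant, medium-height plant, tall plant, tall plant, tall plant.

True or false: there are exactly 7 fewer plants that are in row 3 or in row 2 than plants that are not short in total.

plants in row 3 or in row 2: 19.
plants that are not short: 26.
The claim requires 26 − 19 (= 7) to equal 7, which holds.

True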